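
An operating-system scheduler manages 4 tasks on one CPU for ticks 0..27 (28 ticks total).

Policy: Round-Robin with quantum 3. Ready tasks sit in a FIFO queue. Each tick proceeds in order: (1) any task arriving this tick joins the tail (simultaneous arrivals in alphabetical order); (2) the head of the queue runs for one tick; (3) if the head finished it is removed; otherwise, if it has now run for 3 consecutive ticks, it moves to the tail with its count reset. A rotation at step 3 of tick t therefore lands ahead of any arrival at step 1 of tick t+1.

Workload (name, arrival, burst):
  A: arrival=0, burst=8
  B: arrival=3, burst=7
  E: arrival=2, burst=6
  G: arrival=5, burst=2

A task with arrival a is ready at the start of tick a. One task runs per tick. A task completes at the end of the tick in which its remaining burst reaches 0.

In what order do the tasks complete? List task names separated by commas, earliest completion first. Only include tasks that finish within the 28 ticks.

t=0: queue=[A] q_used=0 → run A
t=1: queue=[A] q_used=1 → run A
t=2: queue=[A,E] q_used=2 → run A
t=3: queue=[E,A,B] q_used=0 → run E
t=4: queue=[E,A,B] q_used=1 → run E
t=5: queue=[E,A,B,G] q_used=2 → run E
t=6: queue=[A,B,G,E] q_used=0 → run A
t=7: queue=[A,B,G,E] q_used=1 → run A
t=8: queue=[A,B,G,E] q_used=2 → run A
t=9: queue=[B,G,E,A] q_used=0 → run B
t=10: queue=[B,G,E,A] q_used=1 → run B
t=11: queue=[B,G,E,A] q_used=2 → run B
t=12: queue=[G,E,A,B] q_used=0 → run G
t=13: queue=[G,E,A,B] q_used=1 → run G
t=14: queue=[E,A,B] q_used=0 → run E
t=15: queue=[E,A,B] q_used=1 → run E
t=16: queue=[E,A,B] q_used=2 → run E
t=17: queue=[A,B] q_used=0 → run A
t=18: queue=[A,B] q_used=1 → run A
t=19: queue=[B] q_used=0 → run B
t=20: queue=[B] q_used=1 → run B
t=21: queue=[B] q_used=2 → run B
t=22: queue=[B] q_used=0 → run B
t=23: (idle)
t=24: (idle)
t=25: (idle)
t=26: (idle)
t=27: (idle)

completion order = G, E, A, B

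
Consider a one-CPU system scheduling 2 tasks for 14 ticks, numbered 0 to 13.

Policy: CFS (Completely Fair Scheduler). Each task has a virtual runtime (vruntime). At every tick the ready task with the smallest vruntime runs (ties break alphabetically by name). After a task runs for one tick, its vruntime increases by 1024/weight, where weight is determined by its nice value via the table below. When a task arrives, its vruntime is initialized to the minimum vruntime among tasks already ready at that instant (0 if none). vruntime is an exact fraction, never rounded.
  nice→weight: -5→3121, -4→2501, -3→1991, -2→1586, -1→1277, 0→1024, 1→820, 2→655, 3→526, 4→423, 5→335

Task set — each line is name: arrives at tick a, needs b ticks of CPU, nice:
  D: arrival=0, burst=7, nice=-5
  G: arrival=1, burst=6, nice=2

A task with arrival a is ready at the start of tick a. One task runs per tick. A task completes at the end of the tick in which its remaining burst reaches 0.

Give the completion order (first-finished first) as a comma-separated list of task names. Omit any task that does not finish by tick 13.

completion order = D, G

t=0: vr[D=0] → run D
t=1: vr[D=1024/3121 G=1024/3121] → run D
t=2: vr[D=2048/3121 G=1024/3121] → run G
t=3: vr[D=2048/3121 G=3866624/2044255] → run D
t=4: vr[D=3072/3121 G=3866624/2044255] → run D
t=5: vr[D=4096/3121 G=3866624/2044255] → run D
t=6: vr[D=5120/3121 G=3866624/2044255] → run D
t=7: vr[D=6144/3121 G=3866624/2044255] → run G
t=8: vr[D=6144/3121 G=7062528/2044255] → run D
t=9: vr[G=7062528/2044255] → run G
t=10: vr[G=10258432/2044255] → run G
t=11: vr[G=13454336/2044255] → run G
t=12: vr[G=3330048/408851] → run G
t=13: (idle)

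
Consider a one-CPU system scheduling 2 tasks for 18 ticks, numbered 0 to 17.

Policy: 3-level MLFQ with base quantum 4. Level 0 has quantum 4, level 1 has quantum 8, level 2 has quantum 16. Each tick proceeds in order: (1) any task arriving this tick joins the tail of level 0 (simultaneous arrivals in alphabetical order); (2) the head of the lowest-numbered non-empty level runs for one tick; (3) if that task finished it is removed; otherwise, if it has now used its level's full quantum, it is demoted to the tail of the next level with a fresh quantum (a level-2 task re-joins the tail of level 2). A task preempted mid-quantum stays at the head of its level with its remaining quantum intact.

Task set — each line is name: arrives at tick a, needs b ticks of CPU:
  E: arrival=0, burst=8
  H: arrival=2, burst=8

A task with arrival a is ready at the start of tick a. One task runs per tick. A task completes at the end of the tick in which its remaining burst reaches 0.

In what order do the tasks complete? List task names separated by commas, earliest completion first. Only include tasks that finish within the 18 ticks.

t=0: L0/L1/L2 = E/-/- → run E
t=1: L0/L1/L2 = E/-/- → run E
t=2: L0/L1/L2 = EH/-/- → run E
t=3: L0/L1/L2 = EH/-/- → run E
t=4: L0/L1/L2 = H/E/- → run H
t=5: L0/L1/L2 = H/E/- → run H
t=6: L0/L1/L2 = H/E/- → run H
t=7: L0/L1/L2 = H/E/- → run H
t=8: L0/L1/L2 = -/EH/- → run E
t=9: L0/L1/L2 = -/EH/- → run E
t=10: L0/L1/L2 = -/EH/- → run E
t=11: L0/L1/L2 = -/EH/- → run E
t=12: L0/L1/L2 = -/H/- → run H
t=13: L0/L1/L2 = -/H/- → run H
t=14: L0/L1/L2 = -/H/- → run H
t=15: L0/L1/L2 = -/H/- → run H
t=16: (idle)
t=17: (idle)

completion order = E, H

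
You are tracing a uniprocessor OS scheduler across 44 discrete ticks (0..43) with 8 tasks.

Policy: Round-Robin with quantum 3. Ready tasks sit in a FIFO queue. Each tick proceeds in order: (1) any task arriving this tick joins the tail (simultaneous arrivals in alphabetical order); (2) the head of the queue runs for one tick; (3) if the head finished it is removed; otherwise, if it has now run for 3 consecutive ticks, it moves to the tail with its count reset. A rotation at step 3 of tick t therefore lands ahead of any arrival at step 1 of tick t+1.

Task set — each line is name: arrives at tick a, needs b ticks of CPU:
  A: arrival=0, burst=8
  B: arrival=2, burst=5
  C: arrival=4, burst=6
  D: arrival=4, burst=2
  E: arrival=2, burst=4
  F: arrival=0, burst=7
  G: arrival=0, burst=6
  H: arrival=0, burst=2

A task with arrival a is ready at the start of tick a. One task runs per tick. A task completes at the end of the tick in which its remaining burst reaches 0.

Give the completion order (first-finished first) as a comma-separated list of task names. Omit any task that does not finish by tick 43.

t=0: queue=[A,F,G,H] q_used=0 → run A
t=1: queue=[A,F,G,H] q_used=1 → run A
t=2: queue=[A,F,G,H,B,E] q_used=2 → run A
t=3: queue=[F,G,H,B,E,A] q_used=0 → run F
t=4: queue=[F,G,H,B,E,A,C,D] q_used=1 → run F
t=5: queue=[F,G,H,B,E,A,C,D] q_used=2 → run F
t=6: queue=[G,H,B,E,A,C,D,F] q_used=0 → run G
t=7: queue=[G,H,B,E,A,C,D,F] q_used=1 → run G
t=8: queue=[G,H,B,E,A,C,D,F] q_used=2 → run G
t=9: queue=[H,B,E,A,C,D,F,G] q_used=0 → run H
t=10: queue=[H,B,E,A,C,D,F,G] q_used=1 → run H
t=11: queue=[B,E,A,C,D,F,G] q_used=0 → run B
t=12: queue=[B,E,A,C,D,F,G] q_used=1 → run B
t=13: queue=[B,E,A,C,D,F,G] q_used=2 → run B
t=14: queue=[E,A,C,D,F,G,B] q_used=0 → run E
t=15: queue=[E,A,C,D,F,G,B] q_used=1 → run E
t=16: queue=[E,A,C,D,F,G,B] q_used=2 → run E
t=17: queue=[A,C,D,F,G,B,E] q_used=0 → run A
t=18: queue=[A,C,D,F,G,B,E] q_used=1 → run A
t=19: queue=[A,C,D,F,G,B,E] q_used=2 → run A
t=20: queue=[C,D,F,G,B,E,A] q_used=0 → run C
t=21: queue=[C,D,F,G,B,E,A] q_used=1 → run C
t=22: queue=[C,D,F,G,B,E,A] q_used=2 → run C
t=23: queue=[D,F,G,B,E,A,C] q_used=0 → run D
t=24: queue=[D,F,G,B,E,A,C] q_used=1 → run D
t=25: queue=[F,G,B,E,A,C] q_used=0 → run F
t=26: queue=[F,G,B,E,A,C] q_used=1 → run F
t=27: queue=[F,G,B,E,A,C] q_used=2 → run F
t=28: queue=[G,B,E,A,C,F] q_used=0 → run G
t=29: queue=[G,B,E,A,C,F] q_used=1 → run G
t=30: queue=[G,B,E,A,C,F] q_used=2 → run G
t=31: queue=[B,E,A,C,F] q_used=0 → run B
t=32: queue=[B,E,A,C,F] q_used=1 → run B
t=33: queue=[E,A,C,F] q_used=0 → run E
t=34: queue=[A,C,F] q_used=0 → run A
t=35: queue=[A,C,F] q_used=1 → run A
t=36: queue=[C,F] q_used=0 → run C
t=37: queue=[C,F] q_used=1 → run C
t=38: queue=[C,F] q_used=2 → run C
t=39: queue=[F] q_used=0 → run F
t=40: (idle)
t=41: (idle)
t=42: (idle)
t=43: (idle)

completion order = H, D, G, B, E, A, C, F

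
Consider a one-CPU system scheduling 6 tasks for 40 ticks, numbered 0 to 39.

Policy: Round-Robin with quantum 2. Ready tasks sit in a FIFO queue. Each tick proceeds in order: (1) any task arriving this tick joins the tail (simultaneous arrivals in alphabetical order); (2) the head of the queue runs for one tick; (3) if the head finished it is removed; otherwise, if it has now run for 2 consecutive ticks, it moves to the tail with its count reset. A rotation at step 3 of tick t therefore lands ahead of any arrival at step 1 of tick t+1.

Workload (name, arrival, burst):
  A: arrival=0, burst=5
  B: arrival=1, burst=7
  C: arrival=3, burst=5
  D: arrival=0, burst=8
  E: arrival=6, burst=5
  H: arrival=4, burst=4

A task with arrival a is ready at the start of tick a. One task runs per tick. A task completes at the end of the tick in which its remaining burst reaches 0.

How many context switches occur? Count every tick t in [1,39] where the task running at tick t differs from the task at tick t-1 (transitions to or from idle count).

context switches = 19

t=0: queue=[A,D] q_used=0 → run A
t=1: queue=[A,D,B] q_used=1 → run A
t=2: queue=[D,B,A] q_used=0 → run D
t=3: queue=[D,B,A,C] q_used=1 → run D
t=4: queue=[B,A,C,D,H] q_used=0 → run B
t=5: queue=[B,A,C,D,H] q_used=1 → run B
t=6: queue=[A,C,D,H,B,E] q_used=0 → run A
t=7: queue=[A,C,D,H,B,E] q_used=1 → run A
t=8: queue=[C,D,H,B,E,A] q_used=0 → run C
t=9: queue=[C,D,H,B,E,A] q_used=1 → run C
t=10: queue=[D,H,B,E,A,C] q_used=0 → run D
t=11: queue=[D,H,B,E,A,C] q_used=1 → run D
t=12: queue=[H,B,E,A,C,D] q_used=0 → run H
t=13: queue=[H,B,E,A,C,D] q_used=1 → run H
t=14: queue=[B,E,A,C,D,H] q_used=0 → run B
t=15: queue=[B,E,A,C,D,H] q_used=1 → run B
t=16: queue=[E,A,C,D,H,B] q_used=0 → run E
t=17: queue=[E,A,C,D,H,B] q_used=1 → run E
t=18: queue=[A,C,D,H,B,E] q_used=0 → run A
t=19: queue=[C,D,H,B,E] q_used=0 → run C
t=20: queue=[C,D,H,B,E] q_used=1 → run C
t=21: queue=[D,H,B,E,C] q_used=0 → run D
t=22: queue=[D,H,B,E,C] q_used=1 → run D
t=23: queue=[H,B,E,C,D] q_used=0 → run H
t=24: queue=[H,B,E,C,D] q_used=1 → run H
t=25: queue=[B,E,C,D] q_used=0 → run B
t=26: queue=[B,E,C,D] q_used=1 → run B
t=27: queue=[E,C,D,B] q_used=0 → run E
t=28: queue=[E,C,D,B] q_used=1 → run E
t=29: queue=[C,D,B,E] q_used=0 → run C
t=30: queue=[D,B,E] q_used=0 → run D
t=31: queue=[D,B,E] q_used=1 → run D
t=32: queue=[B,E] q_used=0 → run B
t=33: queue=[E] q_used=0 → run E
t=34: (idle)
t=35: (idle)
t=36: (idle)
t=37: (idle)
t=38: (idle)
t=39: (idle)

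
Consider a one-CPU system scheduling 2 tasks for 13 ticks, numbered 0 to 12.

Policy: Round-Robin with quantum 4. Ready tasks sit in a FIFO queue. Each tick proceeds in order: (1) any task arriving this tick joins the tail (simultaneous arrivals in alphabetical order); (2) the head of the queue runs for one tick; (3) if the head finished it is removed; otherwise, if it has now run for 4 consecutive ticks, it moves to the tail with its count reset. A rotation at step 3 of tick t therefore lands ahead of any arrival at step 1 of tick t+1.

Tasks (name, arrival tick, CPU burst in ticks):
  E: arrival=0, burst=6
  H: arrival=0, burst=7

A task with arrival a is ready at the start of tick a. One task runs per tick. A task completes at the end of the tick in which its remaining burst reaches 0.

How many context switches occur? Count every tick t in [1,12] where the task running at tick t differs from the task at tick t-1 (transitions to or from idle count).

context switches = 3

t=0: queue=[E,H] q_used=0 → run E
t=1: queue=[E,H] q_used=1 → run E
t=2: queue=[E,H] q_used=2 → run E
t=3: queue=[E,H] q_used=3 → run E
t=4: queue=[H,E] q_used=0 → run H
t=5: queue=[H,E] q_used=1 → run H
t=6: queue=[H,E] q_used=2 → run H
t=7: queue=[H,E] q_used=3 → run H
t=8: queue=[E,H] q_used=0 → run E
t=9: queue=[E,H] q_used=1 → run E
t=10: queue=[H] q_used=0 → run H
t=11: queue=[H] q_used=1 → run H
t=12: queue=[H] q_used=2 → run H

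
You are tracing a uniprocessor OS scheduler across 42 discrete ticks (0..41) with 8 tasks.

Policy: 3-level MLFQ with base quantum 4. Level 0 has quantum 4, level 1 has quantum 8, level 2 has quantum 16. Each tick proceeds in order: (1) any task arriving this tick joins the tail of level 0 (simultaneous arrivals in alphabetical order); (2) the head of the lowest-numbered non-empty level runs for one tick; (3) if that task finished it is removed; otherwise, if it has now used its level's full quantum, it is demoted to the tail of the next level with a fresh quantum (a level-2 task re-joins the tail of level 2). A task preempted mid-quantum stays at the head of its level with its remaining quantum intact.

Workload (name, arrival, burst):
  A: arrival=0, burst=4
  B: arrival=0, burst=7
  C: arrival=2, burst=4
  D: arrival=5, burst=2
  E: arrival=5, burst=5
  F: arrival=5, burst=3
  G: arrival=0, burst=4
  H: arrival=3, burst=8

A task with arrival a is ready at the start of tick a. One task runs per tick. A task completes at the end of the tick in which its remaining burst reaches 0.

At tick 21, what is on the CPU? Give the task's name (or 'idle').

t=0: L0/L1/L2 = ABG/-/- → run A
t=1: L0/L1/L2 = ABG/-/- → run A
t=2: L0/L1/L2 = ABGC/-/- → run A
t=3: L0/L1/L2 = ABGCH/-/- → run A
t=4: L0/L1/L2 = BGCH/-/- → run B
t=5: L0/L1/L2 = BGCHDEF/-/- → run B
t=6: L0/L1/L2 = BGCHDEF/-/- → run B
t=7: L0/L1/L2 = BGCHDEF/-/- → run B
t=8: L0/L1/L2 = GCHDEF/B/- → run G
t=9: L0/L1/L2 = GCHDEF/B/- → run G
t=10: L0/L1/L2 = GCHDEF/B/- → run G
t=11: L0/L1/L2 = GCHDEF/B/- → run G
t=12: L0/L1/L2 = CHDEF/B/- → run C
t=13: L0/L1/L2 = CHDEF/B/- → run C
t=14: L0/L1/L2 = CHDEF/B/- → run C
t=15: L0/L1/L2 = CHDEF/B/- → run C
t=16: L0/L1/L2 = HDEF/B/- → run H
t=17: L0/L1/L2 = HDEF/B/- → run H
t=18: L0/L1/L2 = HDEF/B/- → run H
t=19: L0/L1/L2 = HDEF/B/- → run H
t=20: L0/L1/L2 = DEF/BH/- → run D
t=21: L0/L1/L2 = DEF/BH/- → run D
t=22: L0/L1/L2 = EF/BH/- → run E
t=23: L0/L1/L2 = EF/BH/- → run E
t=24: L0/L1/L2 = EF/BH/- → run E
t=25: L0/L1/L2 = EF/BH/- → run E
t=26: L0/L1/L2 = F/BHE/- → run F
t=27: L0/L1/L2 = F/BHE/- → run F
t=28: L0/L1/L2 = F/BHE/- → run F
t=29: L0/L1/L2 = -/BHE/- → run B
t=30: L0/L1/L2 = -/BHE/- → run B
t=31: L0/L1/L2 = -/BHE/- → run B
t=32: L0/L1/L2 = -/HE/- → run H
t=33: L0/L1/L2 = -/HE/- → run H
t=34: L0/L1/L2 = -/HE/- → run H
t=35: L0/L1/L2 = -/HE/- → run H
t=36: L0/L1/L2 = -/E/- → run E
t=37: (idle)
t=38: (idle)
t=39: (idle)
t=40: (idle)
t=41: (idle)

running at tick 21 = D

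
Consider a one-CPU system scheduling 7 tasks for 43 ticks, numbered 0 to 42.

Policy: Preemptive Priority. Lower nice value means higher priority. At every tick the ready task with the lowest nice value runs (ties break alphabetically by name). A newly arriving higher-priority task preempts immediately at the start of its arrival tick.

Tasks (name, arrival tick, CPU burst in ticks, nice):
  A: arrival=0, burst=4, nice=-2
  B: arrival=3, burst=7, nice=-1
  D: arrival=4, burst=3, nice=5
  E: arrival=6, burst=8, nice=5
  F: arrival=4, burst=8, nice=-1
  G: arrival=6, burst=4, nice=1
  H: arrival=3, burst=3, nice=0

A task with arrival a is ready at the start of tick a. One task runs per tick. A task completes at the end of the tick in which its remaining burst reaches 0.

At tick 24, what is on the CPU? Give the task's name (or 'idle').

t=0: ready={A} → run A
t=1: ready={A} → run A
t=2: ready={A} → run A
t=3: ready={A,B,H} → run A
t=4: ready={B,D,F,H} → run B
t=5: ready={B,D,F,H} → run B
t=6: ready={B,D,E,F,G,H} → run B
t=7: ready={B,D,E,F,G,H} → run B
t=8: ready={B,D,E,F,G,H} → run B
t=9: ready={B,D,E,F,G,H} → run B
t=10: ready={B,D,E,F,G,H} → run B
t=11: ready={D,E,F,G,H} → run F
t=12: ready={D,E,F,G,H} → run F
t=13: ready={D,E,F,G,H} → run F
t=14: ready={D,E,F,G,H} → run F
t=15: ready={D,E,F,G,H} → run F
t=16: ready={D,E,F,G,H} → run F
t=17: ready={D,E,F,G,H} → run F
t=18: ready={D,E,F,G,H} → run F
t=19: ready={D,E,G,H} → run H
t=20: ready={D,E,G,H} → run H
t=21: ready={D,E,G,H} → run H
t=22: ready={D,E,G} → run G
t=23: ready={D,E,G} → run G
t=24: ready={D,E,G} → run G
t=25: ready={D,E,G} → run G
t=26: ready={D,E} → run D
t=27: ready={D,E} → run D
t=28: ready={D,E} → run D
t=29: ready={E} → run E
t=30: ready={E} → run E
t=31: ready={E} → run E
t=32: ready={E} → run E
t=33: ready={E} → run E
t=34: ready={E} → run E
t=35: ready={E} → run E
t=36: ready={E} → run E
t=37: (idle)
t=38: (idle)
t=39: (idle)
t=40: (idle)
t=41: (idle)
t=42: (idle)

running at tick 24 = G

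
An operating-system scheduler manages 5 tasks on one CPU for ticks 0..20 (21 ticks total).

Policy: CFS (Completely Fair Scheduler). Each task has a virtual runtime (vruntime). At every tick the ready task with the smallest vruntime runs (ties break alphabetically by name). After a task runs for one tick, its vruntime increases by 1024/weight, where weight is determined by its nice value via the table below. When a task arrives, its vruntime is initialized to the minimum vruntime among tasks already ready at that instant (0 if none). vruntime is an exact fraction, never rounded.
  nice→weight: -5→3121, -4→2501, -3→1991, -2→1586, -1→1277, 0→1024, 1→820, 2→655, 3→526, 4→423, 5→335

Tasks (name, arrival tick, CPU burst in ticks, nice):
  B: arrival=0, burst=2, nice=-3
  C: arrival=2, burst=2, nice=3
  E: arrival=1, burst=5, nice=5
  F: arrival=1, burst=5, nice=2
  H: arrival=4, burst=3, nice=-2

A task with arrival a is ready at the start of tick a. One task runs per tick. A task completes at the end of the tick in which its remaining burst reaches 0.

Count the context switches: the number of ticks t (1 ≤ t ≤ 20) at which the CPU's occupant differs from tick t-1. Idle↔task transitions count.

t=0: vr[B=0] → run B
t=1: vr[B=1024/1991 E=1024/1991 F=1024/1991] → run B
t=2: vr[C=1024/1991 E=1024/1991 F=1024/1991] → run C
t=3: vr[C=1288704/523633 E=1024/1991 F=1024/1991] → run E
t=4: vr[C=1288704/523633 E=2381824/666985 F=1024/1991 H=1024/1991] → run F
t=5: vr[C=1288704/523633 E=2381824/666985 F=2709504/1304105 H=1024/1991] → run H
t=6: vr[C=1288704/523633 E=2381824/666985 F=2709504/1304105 H=1831424/1578863] → run H
t=7: vr[C=1288704/523633 E=2381824/666985 F=2709504/1304105 H=2850816/1578863] → run H
t=8: vr[C=1288704/523633 E=2381824/666985 F=2709504/1304105] → run F
t=9: vr[C=1288704/523633 E=2381824/666985 F=4748288/1304105] → run C
t=10: vr[E=2381824/666985 F=4748288/1304105] → run E
t=11: vr[E=4420608/666985 F=4748288/1304105] → run F
t=12: vr[E=4420608/666985 F=6787072/1304105] → run F
t=13: vr[E=4420608/666985 F=8825856/1304105] → run E
t=14: vr[E=6459392/666985 F=8825856/1304105] → run F
t=15: vr[E=6459392/666985] → run E
t=16: vr[E=8498176/666985] → run E
t=17: (idle)
t=18: (idle)
t=19: (idle)
t=20: (idle)

context switches = 12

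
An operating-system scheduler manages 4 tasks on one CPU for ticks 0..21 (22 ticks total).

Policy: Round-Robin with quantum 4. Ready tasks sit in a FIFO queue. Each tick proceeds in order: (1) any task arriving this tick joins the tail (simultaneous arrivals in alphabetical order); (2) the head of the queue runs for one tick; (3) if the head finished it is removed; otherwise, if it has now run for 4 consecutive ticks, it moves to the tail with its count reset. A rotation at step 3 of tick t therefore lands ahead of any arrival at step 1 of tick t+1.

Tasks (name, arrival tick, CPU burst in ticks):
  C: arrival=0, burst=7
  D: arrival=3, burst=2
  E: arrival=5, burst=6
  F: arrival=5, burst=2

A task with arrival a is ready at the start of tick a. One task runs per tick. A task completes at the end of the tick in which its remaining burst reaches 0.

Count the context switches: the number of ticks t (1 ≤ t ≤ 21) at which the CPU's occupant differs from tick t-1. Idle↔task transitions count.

t=0: queue=[C] q_used=0 → run C
t=1: queue=[C] q_used=1 → run C
t=2: queue=[C] q_used=2 → run C
t=3: queue=[C,D] q_used=3 → run C
t=4: queue=[D,C] q_used=0 → run D
t=5: queue=[D,C,E,F] q_used=1 → run D
t=6: queue=[C,E,F] q_used=0 → run C
t=7: queue=[C,E,F] q_used=1 → run C
t=8: queue=[C,E,F] q_used=2 → run C
t=9: queue=[E,F] q_used=0 → run E
t=10: queue=[E,F] q_used=1 → run E
t=11: queue=[E,F] q_used=2 → run E
t=12: queue=[E,F] q_used=3 → run E
t=13: queue=[F,E] q_used=0 → run F
t=14: queue=[F,E] q_used=1 → run F
t=15: queue=[E] q_used=0 → run E
t=16: queue=[E] q_used=1 → run E
t=17: (idle)
t=18: (idle)
t=19: (idle)
t=20: (idle)
t=21: (idle)

context switches = 6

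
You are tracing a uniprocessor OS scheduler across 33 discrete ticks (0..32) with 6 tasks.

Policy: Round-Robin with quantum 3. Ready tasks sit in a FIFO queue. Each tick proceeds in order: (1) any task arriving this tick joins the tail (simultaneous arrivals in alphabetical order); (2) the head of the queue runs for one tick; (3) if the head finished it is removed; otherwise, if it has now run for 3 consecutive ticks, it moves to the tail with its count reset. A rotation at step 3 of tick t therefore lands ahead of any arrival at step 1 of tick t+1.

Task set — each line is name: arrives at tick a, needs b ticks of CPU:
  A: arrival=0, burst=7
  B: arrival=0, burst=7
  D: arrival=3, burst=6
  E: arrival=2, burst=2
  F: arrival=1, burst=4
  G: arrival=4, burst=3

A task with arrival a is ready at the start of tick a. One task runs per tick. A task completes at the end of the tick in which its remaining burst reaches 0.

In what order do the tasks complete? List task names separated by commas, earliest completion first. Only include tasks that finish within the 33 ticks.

completion order = E, G, F, A, D, B

t=0: queue=[A,B] q_used=0 → run A
t=1: queue=[A,B,F] q_used=1 → run A
t=2: queue=[A,B,F,E] q_used=2 → run A
t=3: queue=[B,F,E,A,D] q_used=0 → run B
t=4: queue=[B,F,E,A,D,G] q_used=1 → run B
t=5: queue=[B,F,E,A,D,G] q_used=2 → run B
t=6: queue=[F,E,A,D,G,B] q_used=0 → run F
t=7: queue=[F,E,A,D,G,B] q_used=1 → run F
t=8: queue=[F,E,A,D,G,B] q_used=2 → run F
t=9: queue=[E,A,D,G,B,F] q_used=0 → run E
t=10: queue=[E,A,D,G,B,F] q_used=1 → run E
t=11: queue=[A,D,G,B,F] q_used=0 → run A
t=12: queue=[A,D,G,B,F] q_used=1 → run A
t=13: queue=[A,D,G,B,F] q_used=2 → run A
t=14: queue=[D,G,B,F,A] q_used=0 → run D
t=15: queue=[D,G,B,F,A] q_used=1 → run D
t=16: queue=[D,G,B,F,A] q_used=2 → run D
t=17: queue=[G,B,F,A,D] q_used=0 → run G
t=18: queue=[G,B,F,A,D] q_used=1 → run G
t=19: queue=[G,B,F,A,D] q_used=2 → run G
t=20: queue=[B,F,A,D] q_used=0 → run B
t=21: queue=[B,F,A,D] q_used=1 → run B
t=22: queue=[B,F,A,D] q_used=2 → run B
t=23: queue=[F,A,D,B] q_used=0 → run F
t=24: queue=[A,D,B] q_used=0 → run A
t=25: queue=[D,B] q_used=0 → run D
t=26: queue=[D,B] q_used=1 → run D
t=27: queue=[D,B] q_used=2 → run D
t=28: queue=[B] q_used=0 → run B
t=29: (idle)
t=30: (idle)
t=31: (idle)
t=32: (idle)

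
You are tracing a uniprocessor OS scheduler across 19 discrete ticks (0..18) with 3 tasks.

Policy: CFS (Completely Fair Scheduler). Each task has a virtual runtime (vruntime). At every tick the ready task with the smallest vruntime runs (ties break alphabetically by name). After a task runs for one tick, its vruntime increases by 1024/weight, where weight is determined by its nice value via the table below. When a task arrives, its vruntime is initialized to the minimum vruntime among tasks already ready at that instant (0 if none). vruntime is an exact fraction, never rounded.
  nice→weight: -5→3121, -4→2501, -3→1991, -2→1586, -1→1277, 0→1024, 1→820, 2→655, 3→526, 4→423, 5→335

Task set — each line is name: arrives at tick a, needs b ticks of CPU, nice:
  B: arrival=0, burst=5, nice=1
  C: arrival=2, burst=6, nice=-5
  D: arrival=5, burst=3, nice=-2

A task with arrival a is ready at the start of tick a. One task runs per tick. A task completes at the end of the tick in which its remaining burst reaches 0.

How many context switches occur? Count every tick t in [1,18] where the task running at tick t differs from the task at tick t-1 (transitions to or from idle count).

context switches = 9

t=0: vr[B=0] → run B
t=1: vr[B=256/205] → run B
t=2: vr[B=512/205 C=512/205] → run B
t=3: vr[B=768/205 C=512/205] → run C
t=4: vr[B=768/205 C=1807872/639805] → run C
t=5: vr[B=768/205 C=2017792/639805 D=2017792/639805] → run C
t=6: vr[B=768/205 C=2227712/639805 D=2017792/639805] → run D
t=7: vr[B=768/205 C=2227712/639805 D=1927689216/507365365] → run C
t=8: vr[B=768/205 C=2437632/639805 D=1927689216/507365365] → run B
t=9: vr[B=1024/205 C=2437632/639805 D=1927689216/507365365] → run D
t=10: vr[B=1024/205 C=2437632/639805 D=2255269376/507365365] → run C
t=11: vr[B=1024/205 C=2647552/639805 D=2255269376/507365365] → run C
t=12: vr[B=1024/205 D=2255269376/507365365] → run D
t=13: vr[B=1024/205] → run B
t=14: (idle)
t=15: (idle)
t=16: (idle)
t=17: (idle)
t=18: (idle)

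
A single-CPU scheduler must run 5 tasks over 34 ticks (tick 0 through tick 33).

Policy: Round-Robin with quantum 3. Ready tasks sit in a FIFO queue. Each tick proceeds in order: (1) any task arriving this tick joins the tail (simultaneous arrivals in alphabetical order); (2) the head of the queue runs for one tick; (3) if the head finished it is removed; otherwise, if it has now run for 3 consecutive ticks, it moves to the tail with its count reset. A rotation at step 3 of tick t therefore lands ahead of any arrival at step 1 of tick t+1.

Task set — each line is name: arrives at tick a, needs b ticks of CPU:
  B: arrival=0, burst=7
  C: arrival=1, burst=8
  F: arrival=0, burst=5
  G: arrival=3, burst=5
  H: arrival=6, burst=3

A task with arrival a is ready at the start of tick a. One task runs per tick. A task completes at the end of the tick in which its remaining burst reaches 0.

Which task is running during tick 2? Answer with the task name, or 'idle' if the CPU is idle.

running at tick 2 = B

t=0: queue=[B,F] q_used=0 → run B
t=1: queue=[B,F,C] q_used=1 → run B
t=2: queue=[B,F,C] q_used=2 → run B
t=3: queue=[F,C,B,G] q_used=0 → run F
t=4: queue=[F,C,B,G] q_used=1 → run F
t=5: queue=[F,C,B,G] q_used=2 → run F
t=6: queue=[C,B,G,F,H] q_used=0 → run C
t=7: queue=[C,B,G,F,H] q_used=1 → run C
t=8: queue=[C,B,G,F,H] q_used=2 → run C
t=9: queue=[B,G,F,H,C] q_used=0 → run B
t=10: queue=[B,G,F,H,C] q_used=1 → run B
t=11: queue=[B,G,F,H,C] q_used=2 → run B
t=12: queue=[G,F,H,C,B] q_used=0 → run G
t=13: queue=[G,F,H,C,B] q_used=1 → run G
t=14: queue=[G,F,H,C,B] q_used=2 → run G
t=15: queue=[F,H,C,B,G] q_used=0 → run F
t=16: queue=[F,H,C,B,G] q_used=1 → run F
t=17: queue=[H,C,B,G] q_used=0 → run H
t=18: queue=[H,C,B,G] q_used=1 → run H
t=19: queue=[H,C,B,G] q_used=2 → run H
t=20: queue=[C,B,G] q_used=0 → run C
t=21: queue=[C,B,G] q_used=1 → run C
t=22: queue=[C,B,G] q_used=2 → run C
t=23: queue=[B,G,C] q_used=0 → run B
t=24: queue=[G,C] q_used=0 → run G
t=25: queue=[G,C] q_used=1 → run G
t=26: queue=[C] q_used=0 → run C
t=27: queue=[C] q_used=1 → run C
t=28: (idle)
t=29: (idle)
t=30: (idle)
t=31: (idle)
t=32: (idle)
t=33: (idle)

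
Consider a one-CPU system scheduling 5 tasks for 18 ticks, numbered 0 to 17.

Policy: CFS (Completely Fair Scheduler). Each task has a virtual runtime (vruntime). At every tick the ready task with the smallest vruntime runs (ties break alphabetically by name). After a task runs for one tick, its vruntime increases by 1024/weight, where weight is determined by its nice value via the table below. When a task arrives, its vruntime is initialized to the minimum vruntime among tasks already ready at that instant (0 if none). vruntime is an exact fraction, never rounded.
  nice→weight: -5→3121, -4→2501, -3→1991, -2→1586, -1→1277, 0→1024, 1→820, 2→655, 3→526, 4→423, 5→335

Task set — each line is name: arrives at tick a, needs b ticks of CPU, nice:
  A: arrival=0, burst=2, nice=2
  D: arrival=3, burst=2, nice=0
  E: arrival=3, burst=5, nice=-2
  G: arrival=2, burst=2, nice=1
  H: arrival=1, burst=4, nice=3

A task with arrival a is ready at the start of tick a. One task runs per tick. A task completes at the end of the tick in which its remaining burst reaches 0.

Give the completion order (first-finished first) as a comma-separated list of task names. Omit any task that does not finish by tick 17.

t=0: vr[A=0] → run A
t=1: vr[A=1024/655 H=1024/655] → run A
t=2: vr[G=1024/655 H=1024/655] → run G
t=3: vr[D=1024/655 E=1024/655 G=15104/5371 H=1024/655] → run D
t=4: vr[D=1679/655 E=1024/655 G=15104/5371 H=1024/655] → run E
t=5: vr[D=1679/655 E=1147392/519415 G=15104/5371 H=1024/655] → run H
t=6: vr[D=1679/655 E=1147392/519415 G=15104/5371 H=604672/172265] → run E
t=7: vr[D=1679/655 E=1482752/519415 G=15104/5371 H=604672/172265] → run D
t=8: vr[E=1482752/519415 G=15104/5371 H=604672/172265] → run G
t=9: vr[E=1482752/519415 H=604672/172265] → run E
t=10: vr[E=1818112/519415 H=604672/172265] → run E
t=11: vr[E=2153472/519415 H=604672/172265] → run H
t=12: vr[E=2153472/519415 H=940032/172265] → run E
t=13: vr[H=940032/172265] → run H
t=14: vr[H=1275392/172265] → run H
t=15: (idle)
t=16: (idle)
t=17: (idle)

completion order = A, D, G, E, H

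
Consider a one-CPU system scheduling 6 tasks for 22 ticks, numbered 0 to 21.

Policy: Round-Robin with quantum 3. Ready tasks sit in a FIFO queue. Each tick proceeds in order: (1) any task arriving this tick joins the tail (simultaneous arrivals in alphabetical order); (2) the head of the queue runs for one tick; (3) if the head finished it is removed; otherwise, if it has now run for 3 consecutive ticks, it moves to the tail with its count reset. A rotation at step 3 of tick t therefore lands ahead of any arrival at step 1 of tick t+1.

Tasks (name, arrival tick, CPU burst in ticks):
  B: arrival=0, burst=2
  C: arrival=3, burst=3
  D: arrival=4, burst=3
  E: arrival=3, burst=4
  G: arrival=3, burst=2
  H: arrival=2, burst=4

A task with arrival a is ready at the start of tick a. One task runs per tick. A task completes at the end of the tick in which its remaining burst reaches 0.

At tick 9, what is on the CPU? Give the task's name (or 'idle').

t=0: queue=[B] q_used=0 → run B
t=1: queue=[B] q_used=1 → run B
t=2: queue=[H] q_used=0 → run H
t=3: queue=[H,C,E,G] q_used=1 → run H
t=4: queue=[H,C,E,G,D] q_used=2 → run H
t=5: queue=[C,E,G,D,H] q_used=0 → run C
t=6: queue=[C,E,G,D,H] q_used=1 → run C
t=7: queue=[C,E,G,D,H] q_used=2 → run C
t=8: queue=[E,G,D,H] q_used=0 → run E
t=9: queue=[E,G,D,H] q_used=1 → run E
t=10: queue=[E,G,D,H] q_used=2 → run E
t=11: queue=[G,D,H,E] q_used=0 → run G
t=12: queue=[G,D,H,E] q_used=1 → run G
t=13: queue=[D,H,E] q_used=0 → run D
t=14: queue=[D,H,E] q_used=1 → run D
t=15: queue=[D,H,E] q_used=2 → run D
t=16: queue=[H,E] q_used=0 → run H
t=17: queue=[E] q_used=0 → run E
t=18: (idle)
t=19: (idle)
t=20: (idle)
t=21: (idle)

running at tick 9 = E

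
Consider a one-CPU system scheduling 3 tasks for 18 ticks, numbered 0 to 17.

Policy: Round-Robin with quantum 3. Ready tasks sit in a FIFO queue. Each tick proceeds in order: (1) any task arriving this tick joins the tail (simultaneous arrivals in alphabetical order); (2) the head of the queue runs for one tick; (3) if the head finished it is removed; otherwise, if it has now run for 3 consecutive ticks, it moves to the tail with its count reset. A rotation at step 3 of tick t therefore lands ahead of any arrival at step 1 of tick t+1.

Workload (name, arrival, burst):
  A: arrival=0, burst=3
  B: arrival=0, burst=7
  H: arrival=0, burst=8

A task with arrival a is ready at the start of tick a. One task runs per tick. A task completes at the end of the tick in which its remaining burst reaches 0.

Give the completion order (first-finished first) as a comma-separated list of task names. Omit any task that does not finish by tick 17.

t=0: queue=[A,B,H] q_used=0 → run A
t=1: queue=[A,B,H] q_used=1 → run A
t=2: queue=[A,B,H] q_used=2 → run A
t=3: queue=[B,H] q_used=0 → run B
t=4: queue=[B,H] q_used=1 → run B
t=5: queue=[B,H] q_used=2 → run B
t=6: queue=[H,B] q_used=0 → run H
t=7: queue=[H,B] q_used=1 → run H
t=8: queue=[H,B] q_used=2 → run H
t=9: queue=[B,H] q_used=0 → run B
t=10: queue=[B,H] q_used=1 → run B
t=11: queue=[B,H] q_used=2 → run B
t=12: queue=[H,B] q_used=0 → run H
t=13: queue=[H,B] q_used=1 → run H
t=14: queue=[H,B] q_used=2 → run H
t=15: queue=[B,H] q_used=0 → run B
t=16: queue=[H] q_used=0 → run H
t=17: queue=[H] q_used=1 → run H

completion order = A, B, H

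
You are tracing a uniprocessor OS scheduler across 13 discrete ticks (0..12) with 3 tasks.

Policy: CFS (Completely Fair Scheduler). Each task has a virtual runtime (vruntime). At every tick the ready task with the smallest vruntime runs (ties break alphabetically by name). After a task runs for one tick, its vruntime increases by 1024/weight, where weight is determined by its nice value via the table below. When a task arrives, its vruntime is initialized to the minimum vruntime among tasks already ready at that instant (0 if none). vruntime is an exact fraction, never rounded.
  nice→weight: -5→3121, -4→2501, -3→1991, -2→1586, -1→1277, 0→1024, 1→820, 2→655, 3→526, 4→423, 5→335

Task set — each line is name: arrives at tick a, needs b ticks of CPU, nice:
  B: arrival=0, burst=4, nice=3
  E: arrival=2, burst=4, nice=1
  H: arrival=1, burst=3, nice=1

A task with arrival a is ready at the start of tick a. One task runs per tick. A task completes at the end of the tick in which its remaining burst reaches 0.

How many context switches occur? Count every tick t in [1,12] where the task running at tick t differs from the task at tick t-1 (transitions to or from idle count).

t=0: vr[B=0] → run B
t=1: vr[B=512/263 H=512/263] → run B
t=2: vr[B=1024/263 E=512/263 H=512/263] → run E
t=3: vr[B=1024/263 E=172288/53915 H=512/263] → run H
t=4: vr[B=1024/263 E=172288/53915 H=172288/53915] → run E
t=5: vr[B=1024/263 E=239616/53915 H=172288/53915] → run H
t=6: vr[B=1024/263 E=239616/53915 H=239616/53915] → run B
t=7: vr[B=1536/263 E=239616/53915 H=239616/53915] → run E
t=8: vr[B=1536/263 E=306944/53915 H=239616/53915] → run H
t=9: vr[B=1536/263 E=306944/53915] → run E
t=10: vr[B=1536/263] → run B
t=11: (idle)
t=12: (idle)

context switches = 10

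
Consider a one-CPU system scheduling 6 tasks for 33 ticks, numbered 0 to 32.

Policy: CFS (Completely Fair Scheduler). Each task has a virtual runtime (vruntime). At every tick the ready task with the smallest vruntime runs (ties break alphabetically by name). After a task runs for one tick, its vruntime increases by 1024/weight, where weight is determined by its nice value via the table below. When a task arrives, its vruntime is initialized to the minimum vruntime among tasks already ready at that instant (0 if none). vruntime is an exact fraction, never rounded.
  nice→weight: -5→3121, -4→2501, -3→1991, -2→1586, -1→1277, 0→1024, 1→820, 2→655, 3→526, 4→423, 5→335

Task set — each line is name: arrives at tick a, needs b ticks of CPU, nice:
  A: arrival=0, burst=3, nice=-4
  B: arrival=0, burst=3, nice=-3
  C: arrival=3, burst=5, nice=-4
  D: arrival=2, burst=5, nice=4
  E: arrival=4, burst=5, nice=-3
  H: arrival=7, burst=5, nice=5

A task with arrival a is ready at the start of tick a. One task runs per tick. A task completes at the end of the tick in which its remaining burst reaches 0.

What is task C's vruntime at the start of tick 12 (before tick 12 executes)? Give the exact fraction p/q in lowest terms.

t=0: vr[A=0 B=0] → run A
t=1: vr[A=1024/2501 B=0] → run B
t=2: vr[A=1024/2501 B=1024/1991 D=1024/2501] → run A
t=3: vr[A=2048/2501 B=1024/1991 C=1024/2501 D=1024/2501] → run C
t=4: vr[A=2048/2501 B=1024/1991 C=2048/2501 D=1024/2501 E=1024/2501] → run D
t=5: vr[A=2048/2501 B=1024/1991 C=2048/2501 D=2994176/1057923 E=1024/2501] → run E
t=6: vr[A=2048/2501 B=1024/1991 C=2048/2501 D=2994176/1057923 E=4599808/4979491] → run B
t=7: vr[A=2048/2501 B=2048/1991 C=2048/2501 D=2994176/1057923 E=4599808/4979491 H=2048/2501] → run A
t=8: vr[B=2048/1991 C=2048/2501 D=2994176/1057923 E=4599808/4979491 H=2048/2501] → run C
t=9: vr[B=2048/1991 C=3072/2501 D=2994176/1057923 E=4599808/4979491 H=2048/2501] → run H
t=10: vr[B=2048/1991 C=3072/2501 D=2994176/1057923 E=4599808/4979491 H=3247104/837835] → run E
t=11: vr[B=2048/1991 C=3072/2501 D=2994176/1057923 E=7160832/4979491 H=3247104/837835] → run B
t=12: vr[C=3072/2501 D=2994176/1057923 E=7160832/4979491 H=3247104/837835] → run C
t=13: vr[C=4096/2501 D=2994176/1057923 E=7160832/4979491 H=3247104/837835] → run E
t=14: vr[C=4096/2501 D=2994176/1057923 E=9721856/4979491 H=3247104/837835] → run C
t=15: vr[C=5120/2501 D=2994176/1057923 E=9721856/4979491 H=3247104/837835] → run E
t=16: vr[C=5120/2501 D=2994176/1057923 E=12282880/4979491 H=3247104/837835] → run C
t=17: vr[D=2994176/1057923 E=12282880/4979491 H=3247104/837835] → run E
t=18: vr[D=2994176/1057923 H=3247104/837835] → run D
t=19: vr[D=5555200/1057923 H=3247104/837835] → run H
t=20: vr[D=5555200/1057923 H=5808128/837835] → run D
t=21: vr[D=2705408/352641 H=5808128/837835] → run H
t=22: vr[D=2705408/352641 H=8369152/837835] → run D
t=23: vr[D=10677248/1057923 H=8369152/837835] → run H
t=24: vr[D=10677248/1057923 H=10930176/837835] → run D
t=25: vr[H=10930176/837835] → run H
t=26: (idle)
t=27: (idle)
t=28: (idle)
t=29: (idle)
t=30: (idle)
t=31: (idle)
t=32: (idle)

vruntime(C, start of tick 12) = 3072/2501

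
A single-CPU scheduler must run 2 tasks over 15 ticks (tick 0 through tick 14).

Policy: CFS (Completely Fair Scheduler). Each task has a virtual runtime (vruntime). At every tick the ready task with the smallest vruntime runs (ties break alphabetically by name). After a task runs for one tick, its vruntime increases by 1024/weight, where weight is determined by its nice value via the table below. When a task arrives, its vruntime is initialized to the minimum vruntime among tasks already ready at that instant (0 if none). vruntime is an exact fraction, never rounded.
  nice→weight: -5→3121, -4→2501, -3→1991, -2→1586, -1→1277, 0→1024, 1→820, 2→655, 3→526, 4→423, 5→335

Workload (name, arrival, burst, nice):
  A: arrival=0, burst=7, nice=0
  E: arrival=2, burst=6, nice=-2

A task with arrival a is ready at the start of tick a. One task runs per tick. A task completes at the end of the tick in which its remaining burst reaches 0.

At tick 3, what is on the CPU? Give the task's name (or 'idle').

t=0: vr[A=0] → run A
t=1: vr[A=1] → run A
t=2: vr[A=2 E=2] → run A
t=3: vr[A=3 E=2] → run E
t=4: vr[A=3 E=2098/793] → run E
t=5: vr[A=3 E=2610/793] → run A
t=6: vr[A=4 E=2610/793] → run E
t=7: vr[A=4 E=3122/793] → run E
t=8: vr[A=4 E=3634/793] → run A
t=9: vr[A=5 E=3634/793] → run E
t=10: vr[A=5 E=4146/793] → run A
t=11: vr[A=6 E=4146/793] → run E
t=12: vr[A=6] → run A
t=13: (idle)
t=14: (idle)

running at tick 3 = E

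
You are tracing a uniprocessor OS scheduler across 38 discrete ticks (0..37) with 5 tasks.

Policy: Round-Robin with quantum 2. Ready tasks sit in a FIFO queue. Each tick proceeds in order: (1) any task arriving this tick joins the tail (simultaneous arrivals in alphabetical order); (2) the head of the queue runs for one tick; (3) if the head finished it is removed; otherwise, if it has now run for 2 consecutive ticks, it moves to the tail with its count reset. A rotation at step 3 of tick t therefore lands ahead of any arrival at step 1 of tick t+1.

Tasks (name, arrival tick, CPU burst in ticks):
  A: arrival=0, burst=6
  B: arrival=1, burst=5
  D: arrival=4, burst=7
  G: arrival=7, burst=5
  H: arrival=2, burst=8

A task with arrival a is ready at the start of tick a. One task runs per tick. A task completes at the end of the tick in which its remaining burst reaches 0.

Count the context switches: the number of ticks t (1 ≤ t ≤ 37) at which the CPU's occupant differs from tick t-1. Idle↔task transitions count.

context switches = 17

t=0: queue=[A] q_used=0 → run A
t=1: queue=[A,B] q_used=1 → run A
t=2: queue=[B,A,H] q_used=0 → run B
t=3: queue=[B,A,H] q_used=1 → run B
t=4: queue=[A,H,B,D] q_used=0 → run A
t=5: queue=[A,H,B,D] q_used=1 → run A
t=6: queue=[H,B,D,A] q_used=0 → run H
t=7: queue=[H,B,D,A,G] q_used=1 → run H
t=8: queue=[B,D,A,G,H] q_used=0 → run B
t=9: queue=[B,D,A,G,H] q_used=1 → run B
t=10: queue=[D,A,G,H,B] q_used=0 → run D
t=11: queue=[D,A,G,H,B] q_used=1 → run D
t=12: queue=[A,G,H,B,D] q_used=0 → run A
t=13: queue=[A,G,H,B,D] q_used=1 → run A
t=14: queue=[G,H,B,D] q_used=0 → run G
t=15: queue=[G,H,B,D] q_used=1 → run G
t=16: queue=[H,B,D,G] q_used=0 → run H
t=17: queue=[H,B,D,G] q_used=1 → run H
t=18: queue=[B,D,G,H] q_used=0 → run B
t=19: queue=[D,G,H] q_used=0 → run D
t=20: queue=[D,G,H] q_used=1 → run D
t=21: queue=[G,H,D] q_used=0 → run G
t=22: queue=[G,H,D] q_used=1 → run G
t=23: queue=[H,D,G] q_used=0 → run H
t=24: queue=[H,D,G] q_used=1 → run H
t=25: queue=[D,G,H] q_used=0 → run D
t=26: queue=[D,G,H] q_used=1 → run D
t=27: queue=[G,H,D] q_used=0 → run G
t=28: queue=[H,D] q_used=0 → run H
t=29: queue=[H,D] q_used=1 → run H
t=30: queue=[D] q_used=0 → run D
t=31: (idle)
t=32: (idle)
t=33: (idle)
t=34: (idle)
t=35: (idle)
t=36: (idle)
t=37: (idle)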